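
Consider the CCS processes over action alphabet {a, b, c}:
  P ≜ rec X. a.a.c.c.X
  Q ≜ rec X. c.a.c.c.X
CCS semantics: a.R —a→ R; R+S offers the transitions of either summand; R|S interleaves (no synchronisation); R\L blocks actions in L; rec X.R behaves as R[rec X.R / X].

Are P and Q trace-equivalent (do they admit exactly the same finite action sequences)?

P's transition system — 4 states:
  p0 = rec X. a.a.c.c.X has moves —a→ p1
  p1 = a.c.c.(rec X. a.a.c.c.X) has moves —a→ p2
  p2 = c.c.(rec X. a.a.c.c.X) has moves —c→ p3
  p3 = c.(rec X. a.a.c.c.X) has moves —c→ p0
Q's transition system — 4 states:
  q0 = rec X. c.a.c.c.X has moves —c→ q1
  q1 = a.c.c.(rec X. c.a.c.c.X) has moves —a→ q2
  q2 = c.c.(rec X. c.a.c.c.X) has moves —c→ q3
  q3 = c.(rec X. c.a.c.c.X) has moves —c→ q0
Trace ⟨a⟩ through P, begin at {p0}:
  step 1 (a): {p1}
  — P admits the full trace.
Trace ⟨a⟩ through Q, begin at {q0}:
  step 1 (a): no successor for Q

NO — witness ⟨a⟩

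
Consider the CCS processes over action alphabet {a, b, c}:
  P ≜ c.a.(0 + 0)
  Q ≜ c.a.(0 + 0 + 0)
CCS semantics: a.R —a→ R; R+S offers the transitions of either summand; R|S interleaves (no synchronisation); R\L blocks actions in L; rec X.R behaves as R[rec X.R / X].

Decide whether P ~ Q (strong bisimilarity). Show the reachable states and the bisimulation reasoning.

LTS(P): 3 reachable states
  u0 = c.a.(0 + 0) | ··c··> u1
  u1 = a.(0 + 0) | ··a··> u2
  u2 = 0 + 0 | ·
LTS(Q): 3 reachable states
  v0 = c.a.(0 + 0 + 0) | ··c··> v1
  v1 = a.(0 + 0 + 0) | ··a··> v2
  v2 = 0 + 0 + 0 | ·
Coarsest stable partition (strong bisimilarity classes):
  B0 = {u0, v0}
  B1 = {u1, v1}
  B2 = {u2, v2}
u0 ∈ B0, v0 ∈ B0 → same block

YES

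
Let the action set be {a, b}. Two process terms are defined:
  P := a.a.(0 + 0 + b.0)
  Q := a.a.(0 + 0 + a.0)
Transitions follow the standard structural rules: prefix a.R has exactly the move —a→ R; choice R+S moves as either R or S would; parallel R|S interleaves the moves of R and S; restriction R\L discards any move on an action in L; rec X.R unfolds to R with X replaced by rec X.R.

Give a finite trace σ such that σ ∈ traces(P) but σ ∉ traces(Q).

aab

LTS(P): 4 reachable states
  m0 = a.a.(0 + 0 + b.0) :: =a=> m1
  m1 = a.(0 + 0 + b.0) :: =a=> m2
  m2 = 0 + 0 + b.0 :: =b=> m3
  m3 = 0 :: stopped
LTS(Q): 4 reachable states
  n0 = a.a.(0 + 0 + a.0) :: =a=> n1
  n1 = a.(0 + 0 + a.0) :: =a=> n2
  n2 = 0 + 0 + a.0 :: =a=> n3
  n3 = 0 :: stopped
Trace ⟨aab⟩ through P, begin at {m0}:
  step 1 (a): {m1}
  step 2 (a): {m2}
  step 3 (b): {m3}
  — P admits the full trace.
Trace ⟨aab⟩ through Q, begin at {n0}:
  step 1 (a): {n1}
  step 2 (a): {n2}
  step 3 (b): ∅ (Q stuck)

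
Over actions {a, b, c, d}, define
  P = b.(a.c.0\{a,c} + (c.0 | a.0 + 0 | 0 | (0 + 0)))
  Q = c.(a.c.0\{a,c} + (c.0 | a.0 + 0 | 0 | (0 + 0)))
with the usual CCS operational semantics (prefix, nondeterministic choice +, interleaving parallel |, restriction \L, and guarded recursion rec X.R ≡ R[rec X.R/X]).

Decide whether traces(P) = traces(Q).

LTS(P): 7 reachable states
  p0 = b.(a.c.0\{a,c} + (c.0 | a.0 + 0 | 0 | (0 + 0))) ⊢ ··b··> p1
  p1 = a.c.0\{a,c} + (c.0 | a.0 + 0 | 0 | (0 + 0)) ⊢ ··a··> p2, ··a··> p3, ··c··> p4
  p2 = c.0 | 0 ⊢ ··c··> p5
  p3 = c.0\{a,c} ⊢ ··c··> p6
  p4 = 0 | a.0 ⊢ ··a··> p5
  p5 = 0 | 0 ⊢ ·
  p6 = 0\{a,c} ⊢ ·
LTS(Q): 7 reachable states
  q0 = c.(a.c.0\{a,c} + (c.0 | a.0 + 0 | 0 | (0 + 0))) ⊢ ··c··> q1
  q1 = a.c.0\{a,c} + (c.0 | a.0 + 0 | 0 | (0 + 0)) ⊢ ··a··> q2, ··a··> q3, ··c··> q4
  q2 = c.0 | 0 ⊢ ··c··> q5
  q3 = c.0\{a,c} ⊢ ··c··> q6
  q4 = 0 | a.0 ⊢ ··a··> q5
  q5 = 0 | 0 ⊢ ·
  q6 = 0\{a,c} ⊢ ·
Trace ⟨b⟩ through P, begin at {p0}:
  [1] b ⇒ {p1}
  P completes σ.
Trace ⟨b⟩ through Q, begin at {q0}:
  [1] b ⇒ no successor for Q

trace-distinct — witness ⟨b⟩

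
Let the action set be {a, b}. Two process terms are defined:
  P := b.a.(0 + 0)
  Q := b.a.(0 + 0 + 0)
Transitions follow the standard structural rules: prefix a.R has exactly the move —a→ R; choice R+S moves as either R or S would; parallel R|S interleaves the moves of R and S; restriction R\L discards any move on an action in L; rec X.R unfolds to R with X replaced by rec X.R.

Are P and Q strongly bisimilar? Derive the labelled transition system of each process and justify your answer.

YES

Reachable graph of P (3 states):
  s0 = b.a.(0 + 0) | —b→ s1
  s1 = a.(0 + 0) | —a→ s2
  s2 = 0 + 0 | ·
Reachable graph of Q (3 states):
  t0 = b.a.(0 + 0 + 0) | —b→ t1
  t1 = a.(0 + 0 + 0) | —a→ t2
  t2 = 0 + 0 + 0 | ·
Partition-refinement fixed point:
  B0 = {s0, t0}
  B1 = {s1, t1}
  B2 = {s2, t2}
s0 ∈ B0, t0 ∈ B0 → same block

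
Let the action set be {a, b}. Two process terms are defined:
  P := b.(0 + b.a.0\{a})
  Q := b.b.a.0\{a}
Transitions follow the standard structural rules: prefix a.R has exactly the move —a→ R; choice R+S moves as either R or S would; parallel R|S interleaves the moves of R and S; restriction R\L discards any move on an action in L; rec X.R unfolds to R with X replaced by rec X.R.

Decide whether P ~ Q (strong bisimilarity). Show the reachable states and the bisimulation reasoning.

P's transition system — 4 states:
  u0 = b.(0 + b.a.0\{a}) :: --b--▸ u1
  u1 = 0 + b.a.0\{a} :: --b--▸ u2
  u2 = a.0\{a} :: --a--▸ u3
  u3 = 0\{a} :: ·
Q's transition system — 4 states:
  v0 = b.b.a.0\{a} :: --b--▸ v1
  v1 = b.a.0\{a} :: --b--▸ v2
  v2 = a.0\{a} :: --a--▸ v3
  v3 = 0\{a} :: ·
Coarsest stable partition (strong bisimilarity classes):
  B0 = {u0, v0}
  B1 = {u1, v1}
  B2 = {u2, v2}
  B3 = {u3, v3}
u0 ∈ B0, v0 ∈ B0 → same block

YES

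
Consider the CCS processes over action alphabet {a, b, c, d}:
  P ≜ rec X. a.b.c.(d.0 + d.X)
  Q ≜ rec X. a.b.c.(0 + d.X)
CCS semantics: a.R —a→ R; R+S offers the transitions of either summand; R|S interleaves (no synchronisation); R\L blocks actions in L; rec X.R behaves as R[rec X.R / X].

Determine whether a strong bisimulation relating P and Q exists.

P ≁ Q

P's transition system — 5 states:
  m0 = rec X. a.b.c.(d.0 + d.X) | --a--▸ m1
  m1 = b.c.(d.0 + d.(rec X. a.b.c.(d.0 + d.X))) | --b--▸ m2
  m2 = c.(d.0 + d.(rec X. a.b.c.(d.0 + d.X))) | --c--▸ m3
  m3 = d.0 + d.(rec X. a.b.c.(d.0 + d.X)) | --d--▸ m0, --d--▸ m4
  m4 = 0 | ∅
Q's transition system — 4 states:
  n0 = rec X. a.b.c.(0 + d.X) | --a--▸ n1
  n1 = b.c.(0 + d.(rec X. a.b.c.(0 + d.X))) | --b--▸ n2
  n2 = c.(0 + d.(rec X. a.b.c.(0 + d.X))) | --c--▸ n3
  n3 = 0 + d.(rec X. a.b.c.(0 + d.X)) | --d--▸ n0
Coarsest stable partition (strong bisimilarity classes):
  B0 = {m0}
  B1 = {m1}
  B2 = {m2}
  B3 = {m3}
  B4 = {m4}
  B5 = {n0}
  B6 = {n1}
  B7 = {n2}
  B8 = {n3}
m0 ∈ B0, n0 ∈ B5 → different blocks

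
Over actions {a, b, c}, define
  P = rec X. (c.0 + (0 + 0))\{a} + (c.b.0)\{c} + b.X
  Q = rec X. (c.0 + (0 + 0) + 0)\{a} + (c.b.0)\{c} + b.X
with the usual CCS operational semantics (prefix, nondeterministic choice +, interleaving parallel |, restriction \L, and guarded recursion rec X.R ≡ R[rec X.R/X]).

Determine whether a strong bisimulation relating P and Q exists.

YES

P's transition system — 2 states:
  s0 = rec X. (c.0 + (0 + 0))\{a} + (c.b.0)\{c} + b.X → ··b··> s0, ··c··> s1
  s1 = 0\{a} → ·
Q's transition system — 2 states:
  t0 = rec X. (c.0 + (0 + 0) + 0)\{a} + (c.b.0)\{c} + b.X → ··b··> t0, ··c··> t1
  t1 = 0\{a} → ·
Partition-refinement fixed point:
  B0 = {s0, t0}
  B1 = {s1, t1}
s0 ∈ B0, t0 ∈ B0 → same block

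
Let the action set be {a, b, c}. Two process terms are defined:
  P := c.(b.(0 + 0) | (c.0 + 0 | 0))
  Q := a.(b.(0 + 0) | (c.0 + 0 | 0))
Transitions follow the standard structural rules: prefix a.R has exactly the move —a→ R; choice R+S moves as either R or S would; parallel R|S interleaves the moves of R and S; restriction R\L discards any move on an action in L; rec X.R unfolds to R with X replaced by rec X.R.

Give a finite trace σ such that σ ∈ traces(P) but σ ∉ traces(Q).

P's transition system — 5 states:
  u0 = c.(b.(0 + 0) | (c.0 + 0 | 0)) has moves =c=> u1
  u1 = b.(0 + 0) | (c.0 + 0 | 0) has moves =b=> u2, =c=> u3
  u2 = (0 + 0) | (c.0 + 0 | 0) has moves =c=> u4
  u3 = b.(0 + 0) | 0 has moves =b=> u4
  u4 = (0 + 0) | 0 has moves (no moves)
Q's transition system — 5 states:
  v0 = a.(b.(0 + 0) | (c.0 + 0 | 0)) has moves =a=> v1
  v1 = b.(0 + 0) | (c.0 + 0 | 0) has moves =b=> v2, =c=> v3
  v2 = (0 + 0) | (c.0 + 0 | 0) has moves =c=> v4
  v3 = b.(0 + 0) | 0 has moves =b=> v4
  v4 = (0 + 0) | 0 has moves (no moves)
Trace ⟨c⟩ through P, begin at {u0}:
  [1] c ⇒ {u1}
  P completes σ.
Trace ⟨c⟩ through Q, begin at {v0}:
  [1] c ⇒ ∅ (Q stuck)

c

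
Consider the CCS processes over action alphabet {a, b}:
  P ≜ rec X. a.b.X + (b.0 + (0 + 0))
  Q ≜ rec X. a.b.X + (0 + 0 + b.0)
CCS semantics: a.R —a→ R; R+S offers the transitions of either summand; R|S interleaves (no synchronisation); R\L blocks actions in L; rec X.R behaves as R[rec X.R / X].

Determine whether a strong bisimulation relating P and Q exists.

bisimilar

Reachable graph of P (3 states):
  m0 = rec X. a.b.X + (b.0 + (0 + 0)) | —a→ m1, —b→ m2
  m1 = b.(rec X. a.b.X + (b.0 + (0 + 0))) | —b→ m0
  m2 = 0 | ∅
Reachable graph of Q (3 states):
  n0 = rec X. a.b.X + (0 + 0 + b.0) | —a→ n1, —b→ n2
  n1 = b.(rec X. a.b.X + (0 + 0 + b.0)) | —b→ n0
  n2 = 0 | ∅
Coarsest stable partition (strong bisimilarity classes):
  B0 = {m0, n0}
  B1 = {m1, n1}
  B2 = {m2, n2}
m0 ∈ B0, n0 ∈ B0 → same block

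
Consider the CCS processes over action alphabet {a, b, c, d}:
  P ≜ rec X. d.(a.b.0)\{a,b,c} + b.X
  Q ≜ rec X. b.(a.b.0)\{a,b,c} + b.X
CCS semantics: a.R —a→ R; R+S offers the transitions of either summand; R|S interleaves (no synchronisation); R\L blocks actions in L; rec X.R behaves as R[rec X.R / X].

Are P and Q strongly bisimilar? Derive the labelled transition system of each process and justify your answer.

Reachable graph of P (2 states):
  m0 = rec X. d.(a.b.0)\{a,b,c} + b.X | --b--▸ m0, --d--▸ m1
  m1 = (a.b.0)\{a,b,c} | stopped
Reachable graph of Q (2 states):
  n0 = rec X. b.(a.b.0)\{a,b,c} + b.X | --b--▸ n0, --b--▸ n1
  n1 = (a.b.0)\{a,b,c} | stopped
Partition-refinement fixed point:
  B0 = {m0}
  B1 = {m1, n1}
  B2 = {n0}
m0 ∈ B0, n0 ∈ B2 → different blocks

P ≁ Q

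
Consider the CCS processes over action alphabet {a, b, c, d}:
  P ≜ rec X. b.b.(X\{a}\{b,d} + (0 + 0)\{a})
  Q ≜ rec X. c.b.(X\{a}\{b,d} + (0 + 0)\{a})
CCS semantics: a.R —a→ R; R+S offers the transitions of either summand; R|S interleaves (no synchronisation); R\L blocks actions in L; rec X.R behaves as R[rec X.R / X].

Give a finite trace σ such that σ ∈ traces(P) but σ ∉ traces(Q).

Reachable graph of P (3 states):
  u0 = rec X. b.b.(X\{a}\{b,d} + (0 + 0)\{a}) has moves ··b··> u1
  u1 = b.((rec X. b.b.(X\{a}\{b,d} + (0 + 0)\{a}))\{a}\{b,d} + (0 + 0)\{a}) has moves ··b··> u2
  u2 = (rec X. b.b.(X\{a}\{b,d} + (0 + 0)\{a}))\{a}\{b,d} + (0 + 0)\{a} has moves (no moves)
Reachable graph of Q (4 states):
  v0 = rec X. c.b.(X\{a}\{b,d} + (0 + 0)\{a}) has moves ··c··> v1
  v1 = b.((rec X. c.b.(X\{a}\{b,d} + (0 + 0)\{a}))\{a}\{b,d} + (0 + 0)\{a}) has moves ··b··> v2
  v2 = (rec X. c.b.(X\{a}\{b,d} + (0 + 0)\{a}))\{a}\{b,d} + (0 + 0)\{a} has moves ··c··> v3
  v3 = (b.((rec X. c.b.(X\{a}\{b,d} + (0 + 0)\{a}))\{a}\{b,d} + (0 + 0)\{a}))\{a}\{b,d} has moves (no moves)
Trace ⟨b⟩ through P, begin at {u0}:
  after b @ step 1: {u1}
  P completes σ.
Trace ⟨b⟩ through Q, begin at {v0}:
  after b @ step 1: ∅  — Q cannot continue

b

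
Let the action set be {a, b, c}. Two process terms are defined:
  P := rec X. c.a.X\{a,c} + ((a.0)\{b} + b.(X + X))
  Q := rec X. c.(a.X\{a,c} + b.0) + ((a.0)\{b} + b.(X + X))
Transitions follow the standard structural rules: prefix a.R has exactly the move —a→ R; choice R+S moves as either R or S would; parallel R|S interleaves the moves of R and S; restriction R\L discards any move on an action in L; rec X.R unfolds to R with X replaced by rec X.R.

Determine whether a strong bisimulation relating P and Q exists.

P ≁ Q

LTS(P): 6 reachable states
  s0 = rec X. c.a.X\{a,c} + ((a.0)\{b} + b.(X + X)) has moves =a=> s1, =b=> s2, =c=> s3
  s1 = 0\{b} has moves (no moves)
  s2 = (rec X. c.a.X\{a,c} + ((a.0)\{b} + b.(X + X))) + (rec X. c.a.X\{a,c} + ((a.0)\{b} + b.(X + X))) has moves =a=> s1, =b=> s2, =c=> s3
  s3 = a.(rec X. c.a.X\{a,c} + ((a.0)\{b} + b.(X + X)))\{a,c} has moves =a=> s4
  s4 = (rec X. c.a.X\{a,c} + ((a.0)\{b} + b.(X + X)))\{a,c} has moves =b=> s5
  s5 = ((rec X. c.a.X\{a,c} + ((a.0)\{b} + b.(X + X))) + (rec X. c.a.X\{a,c} + ((a.0)\{b} + b.(X + X))))\{a,c} has moves =b=> s5
LTS(Q): 7 reachable states
  t0 = rec X. c.(a.X\{a,c} + b.0) + ((a.0)\{b} + b.(X + X)) has moves =a=> t1, =b=> t2, =c=> t3
  t1 = 0\{b} has moves (no moves)
  t2 = (rec X. c.(a.X\{a,c} + b.0) + ((a.0)\{b} + b.(X + X))) + (rec X. c.(a.X\{a,c} + b.0) + ((a.0)\{b} + b.(X + X))) has moves =a=> t1, =b=> t2, =c=> t3
  t3 = a.(rec X. c.(a.X\{a,c} + b.0) + ((a.0)\{b} + b.(X + X)))\{a,c} + b.0 has moves =a=> t4, =b=> t5
  t4 = (rec X. c.(a.X\{a,c} + b.0) + ((a.0)\{b} + b.(X + X)))\{a,c} has moves =b=> t6
  t5 = 0 has moves (no moves)
  t6 = ((rec X. c.(a.X\{a,c} + b.0) + ((a.0)\{b} + b.(X + X))) + (rec X. c.(a.X\{a,c} + b.0) + ((a.0)\{b} + b.(X + X))))\{a,c} has moves =b=> t6
Partition-refinement fixed point:
  B0 = {s0, s2}
  B1 = {s3}
  B2 = {s4, s5, t4, t6}
  B3 = {s1, t1, t5}
  B4 = {t0, t2}
  B5 = {t3}
s0 ∈ B0, t0 ∈ B4 → different blocks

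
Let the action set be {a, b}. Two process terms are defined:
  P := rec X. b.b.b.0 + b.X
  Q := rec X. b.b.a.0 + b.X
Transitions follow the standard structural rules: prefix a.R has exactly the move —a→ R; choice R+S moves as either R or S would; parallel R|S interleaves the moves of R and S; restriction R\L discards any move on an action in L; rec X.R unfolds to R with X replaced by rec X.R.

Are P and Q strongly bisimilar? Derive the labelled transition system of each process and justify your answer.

LTS(P): 4 reachable states
  s0 = rec X. b.b.b.0 + b.X has moves --b--▸ s0, --b--▸ s1
  s1 = b.b.0 has moves --b--▸ s2
  s2 = b.0 has moves --b--▸ s3
  s3 = 0 has moves stopped
LTS(Q): 4 reachable states
  t0 = rec X. b.b.a.0 + b.X has moves --b--▸ t0, --b--▸ t1
  t1 = b.a.0 has moves --b--▸ t2
  t2 = a.0 has moves --a--▸ t3
  t3 = 0 has moves stopped
Partition-refinement fixed point:
  B0 = {s0}
  B1 = {s1}
  B2 = {s2}
  B3 = {s3, t3}
  B4 = {t0}
  B5 = {t1}
  B6 = {t2}
s0 ∈ B0, t0 ∈ B4 → different blocks

P ≁ Q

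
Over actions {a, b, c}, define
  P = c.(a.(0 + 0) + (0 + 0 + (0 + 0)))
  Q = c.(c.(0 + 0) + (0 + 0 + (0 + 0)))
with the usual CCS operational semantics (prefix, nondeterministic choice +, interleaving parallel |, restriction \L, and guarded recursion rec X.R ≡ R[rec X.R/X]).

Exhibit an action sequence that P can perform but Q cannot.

ca

LTS(P): 3 reachable states
  m0 = c.(a.(0 + 0) + (0 + 0 + (0 + 0))) | --c--▸ m1
  m1 = a.(0 + 0) + (0 + 0 + (0 + 0)) | --a--▸ m2
  m2 = 0 + 0 | stopped
LTS(Q): 3 reachable states
  n0 = c.(c.(0 + 0) + (0 + 0 + (0 + 0))) | --c--▸ n1
  n1 = c.(0 + 0) + (0 + 0 + (0 + 0)) | --c--▸ n2
  n2 = 0 + 0 | stopped
Trace ⟨ca⟩ through P, begin at {m0}:
  [1] c ⇒ {m1}
  [2] a ⇒ {m2}
  — P admits the full trace.
Trace ⟨ca⟩ through Q, begin at {n0}:
  [1] c ⇒ {n1}
  [2] a ⇒ ∅ (Q stuck)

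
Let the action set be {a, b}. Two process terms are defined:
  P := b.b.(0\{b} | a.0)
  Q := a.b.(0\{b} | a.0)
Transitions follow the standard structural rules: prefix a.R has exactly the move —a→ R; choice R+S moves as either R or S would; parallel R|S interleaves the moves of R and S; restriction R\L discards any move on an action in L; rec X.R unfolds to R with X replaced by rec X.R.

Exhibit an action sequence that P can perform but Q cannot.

b

LTS(P): 4 reachable states
  u0 = b.b.(0\{b} | a.0) ⊢ ··b··> u1
  u1 = b.(0\{b} | a.0) ⊢ ··b··> u2
  u2 = 0\{b} | a.0 ⊢ ··a··> u3
  u3 = 0\{b} | 0 ⊢ deadlocked
LTS(Q): 4 reachable states
  v0 = a.b.(0\{b} | a.0) ⊢ ··a··> v1
  v1 = b.(0\{b} | a.0) ⊢ ··b··> v2
  v2 = 0\{b} | a.0 ⊢ ··a··> v3
  v3 = 0\{b} | 0 ⊢ deadlocked
Run σ = ⟨b⟩ on P: start {u0}
  step 1 (b): {u1}
  P completes σ.
Run σ = ⟨b⟩ on Q: start {v0}
  step 1 (b): ∅  — Q cannot continue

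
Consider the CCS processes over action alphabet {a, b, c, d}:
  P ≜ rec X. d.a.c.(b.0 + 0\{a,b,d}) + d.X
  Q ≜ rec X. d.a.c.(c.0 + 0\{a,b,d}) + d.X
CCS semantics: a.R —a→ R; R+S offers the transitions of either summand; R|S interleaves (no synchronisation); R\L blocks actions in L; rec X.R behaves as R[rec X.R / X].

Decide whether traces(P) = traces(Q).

Reachable graph of P (5 states):
  p0 = rec X. d.a.c.(b.0 + 0\{a,b,d}) + d.X ⊢ —d→ p0, —d→ p1
  p1 = a.c.(b.0 + 0\{a,b,d}) ⊢ —a→ p2
  p2 = c.(b.0 + 0\{a,b,d}) ⊢ —c→ p3
  p3 = b.0 + 0\{a,b,d} ⊢ —b→ p4
  p4 = 0 ⊢ ∅
Reachable graph of Q (5 states):
  q0 = rec X. d.a.c.(c.0 + 0\{a,b,d}) + d.X ⊢ —d→ q0, —d→ q1
  q1 = a.c.(c.0 + 0\{a,b,d}) ⊢ —a→ q2
  q2 = c.(c.0 + 0\{a,b,d}) ⊢ —c→ q3
  q3 = c.0 + 0\{a,b,d} ⊢ —c→ q4
  q4 = 0 ⊢ ∅
Executing dacb from P (initial set {p0}):
  [1] d ⇒ {p0, p1}
  [2] a ⇒ {p2}
  [3] c ⇒ {p3}
  [4] b ⇒ {p4}
  P completes σ.
Executing dacb from Q (initial set {q0}):
  [1] d ⇒ {q0, q1}
  [2] a ⇒ {q2}
  [3] c ⇒ {q3}
  [4] b ⇒ ∅  — Q cannot continue

traces(P) ≠ traces(Q) — witness ⟨dacb⟩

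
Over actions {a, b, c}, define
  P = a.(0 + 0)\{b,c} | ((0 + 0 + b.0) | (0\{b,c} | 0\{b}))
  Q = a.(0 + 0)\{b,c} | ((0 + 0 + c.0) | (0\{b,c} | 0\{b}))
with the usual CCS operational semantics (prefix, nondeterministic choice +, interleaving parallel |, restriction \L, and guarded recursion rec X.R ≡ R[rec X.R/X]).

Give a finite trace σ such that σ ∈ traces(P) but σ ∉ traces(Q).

Reachable graph of P (4 states):
  s0 = a.(0 + 0)\{b,c} | ((0 + 0 + b.0) | (0\{b,c} | 0\{b})) | ··a··> s1, ··b··> s2
  s1 = (0 + 0)\{b,c} | ((0 + 0 + b.0) | (0\{b,c} | 0\{b})) | ··b··> s3
  s2 = a.(0 + 0)\{b,c} | (0 | (0\{b,c} | 0\{b})) | ··a··> s3
  s3 = (0 + 0)\{b,c} | (0 | (0\{b,c} | 0\{b})) | deadlocked
Reachable graph of Q (4 states):
  t0 = a.(0 + 0)\{b,c} | ((0 + 0 + c.0) | (0\{b,c} | 0\{b})) | ··a··> t1, ··c··> t2
  t1 = (0 + 0)\{b,c} | ((0 + 0 + c.0) | (0\{b,c} | 0\{b})) | ··c··> t3
  t2 = a.(0 + 0)\{b,c} | (0 | (0\{b,c} | 0\{b})) | ··a··> t3
  t3 = (0 + 0)\{b,c} | (0 | (0\{b,c} | 0\{b})) | deadlocked
Executing b from P (initial set {s0}):
  after b @ step 1: {s2}
  P completes σ.
Executing b from Q (initial set {t0}):
  after b @ step 1: no successor for Q

b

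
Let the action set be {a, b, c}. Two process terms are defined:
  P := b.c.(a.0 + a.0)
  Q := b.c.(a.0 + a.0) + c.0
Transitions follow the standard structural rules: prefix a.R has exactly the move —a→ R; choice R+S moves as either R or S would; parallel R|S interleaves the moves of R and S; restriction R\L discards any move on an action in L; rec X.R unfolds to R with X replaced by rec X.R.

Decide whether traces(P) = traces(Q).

Reachable graph of P (4 states):
  m0 = b.c.(a.0 + a.0) :: =b=> m1
  m1 = c.(a.0 + a.0) :: =c=> m2
  m2 = a.0 + a.0 :: =a=> m3
  m3 = 0 :: ∅
Reachable graph of Q (4 states):
  n0 = b.c.(a.0 + a.0) + c.0 :: =b=> n1, =c=> n2
  n1 = c.(a.0 + a.0) :: =c=> n3
  n2 = 0 :: ∅
  n3 = a.0 + a.0 :: =a=> n2
Trace ⟨c⟩ through Q, begin at {n0}:
  after c @ step 1: {n2}
  ✓ Q
Trace ⟨c⟩ through P, begin at {m0}:
  after c @ step 1: ∅ (P stuck)

NO — witness ⟨c⟩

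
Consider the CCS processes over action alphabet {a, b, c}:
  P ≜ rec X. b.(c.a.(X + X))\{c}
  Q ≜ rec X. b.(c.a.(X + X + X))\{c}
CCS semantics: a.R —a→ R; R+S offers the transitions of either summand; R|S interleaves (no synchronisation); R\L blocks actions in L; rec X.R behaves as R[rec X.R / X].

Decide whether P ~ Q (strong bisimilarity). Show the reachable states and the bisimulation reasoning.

YES

P's transition system — 2 states:
  m0 = rec X. b.(c.a.(X + X))\{c} → =b=> m1
  m1 = (c.a.((rec X. b.(c.a.(X + X))\{c}) + (rec X. b.(c.a.(X + X))\{c})))\{c} → ∅
Q's transition system — 2 states:
  n0 = rec X. b.(c.a.(X + X + X))\{c} → =b=> n1
  n1 = (c.a.((rec X. b.(c.a.(X + X + X))\{c}) + (rec X. b.(c.a.(X + X + X))\{c}) + (rec X. b.(c.a.(X + X + X))\{c})))\{c} → ∅
Partition-refinement fixed point:
  B0 = {m0, n0}
  B1 = {m1, n1}
m0 ∈ B0, n0 ∈ B0 → same block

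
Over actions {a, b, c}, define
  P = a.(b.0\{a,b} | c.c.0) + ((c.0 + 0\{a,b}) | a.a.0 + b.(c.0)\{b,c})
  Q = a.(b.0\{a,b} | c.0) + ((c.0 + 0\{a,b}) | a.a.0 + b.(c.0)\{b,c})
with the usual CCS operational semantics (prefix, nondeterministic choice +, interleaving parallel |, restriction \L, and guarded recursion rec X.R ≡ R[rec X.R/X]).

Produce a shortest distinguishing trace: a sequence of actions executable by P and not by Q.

acc

P's transition system — 13 states:
  p0 = a.(b.0\{a,b} | c.c.0) + ((c.0 + 0\{a,b}) | a.a.0 + b.(c.0)\{b,c}) has moves -a-> p1, -a-> p2, -b-> p3, -c-> p4
  p1 = (c.0 + 0\{a,b}) | a.0 has moves -a-> p5, -c-> p6
  p2 = b.0\{a,b} | c.c.0 has moves -b-> p7, -c-> p8
  p3 = (c.0)\{b,c} has moves stopped
  p4 = 0 | a.a.0 has moves -a-> p6
  p5 = (c.0 + 0\{a,b}) | 0 has moves -c-> p9
  p6 = 0 | a.0 has moves -a-> p9
  p7 = 0\{a,b} | c.c.0 has moves -c-> p10
  p8 = b.0\{a,b} | c.0 has moves -b-> p10, -c-> p11
  p9 = 0 | 0 has moves stopped
  p10 = 0\{a,b} | c.0 has moves -c-> p12
  p11 = b.0\{a,b} | 0 has moves -b-> p12
  p12 = 0\{a,b} | 0 has moves stopped
Q's transition system — 11 states:
  q0 = a.(b.0\{a,b} | c.0) + ((c.0 + 0\{a,b}) | a.a.0 + b.(c.0)\{b,c}) has moves -a-> q1, -a-> q2, -b-> q3, -c-> q4
  q1 = (c.0 + 0\{a,b}) | a.0 has moves -a-> q5, -c-> q6
  q2 = b.0\{a,b} | c.0 has moves -b-> q7, -c-> q8
  q3 = (c.0)\{b,c} has moves stopped
  q4 = 0 | a.a.0 has moves -a-> q6
  q5 = (c.0 + 0\{a,b}) | 0 has moves -c-> q9
  q6 = 0 | a.0 has moves -a-> q9
  q7 = 0\{a,b} | c.0 has moves -c-> q10
  q8 = b.0\{a,b} | 0 has moves -b-> q10
  q9 = 0 | 0 has moves stopped
  q10 = 0\{a,b} | 0 has moves stopped
Trace ⟨acc⟩ through P, begin at {p0}:
  after a @ step 1: {p1, p2}
  after c @ step 2: {p6, p8}
  after c @ step 3: {p11}
  ✓ P
Trace ⟨acc⟩ through Q, begin at {q0}:
  after a @ step 1: {q1, q2}
  after c @ step 2: {q6, q8}
  after c @ step 3: ∅  — Q cannot continue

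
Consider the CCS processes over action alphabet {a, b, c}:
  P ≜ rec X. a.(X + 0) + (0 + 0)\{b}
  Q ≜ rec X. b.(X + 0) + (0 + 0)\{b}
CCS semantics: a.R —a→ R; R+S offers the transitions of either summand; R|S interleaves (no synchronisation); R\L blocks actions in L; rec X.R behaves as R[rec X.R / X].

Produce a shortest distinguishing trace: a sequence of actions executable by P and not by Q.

a

P's transition system — 2 states:
  m0 = rec X. a.(X + 0) + (0 + 0)\{b} | --a--▸ m1
  m1 = (rec X. a.(X + 0) + (0 + 0)\{b}) + 0 | --a--▸ m1
Q's transition system — 2 states:
  n0 = rec X. b.(X + 0) + (0 + 0)\{b} | --b--▸ n1
  n1 = (rec X. b.(X + 0) + (0 + 0)\{b}) + 0 | --b--▸ n1
Run σ = ⟨a⟩ on P: start {m0}
  [1] a ⇒ {m1}
  P completes σ.
Run σ = ⟨a⟩ on Q: start {n0}
  [1] a ⇒ no successor for Q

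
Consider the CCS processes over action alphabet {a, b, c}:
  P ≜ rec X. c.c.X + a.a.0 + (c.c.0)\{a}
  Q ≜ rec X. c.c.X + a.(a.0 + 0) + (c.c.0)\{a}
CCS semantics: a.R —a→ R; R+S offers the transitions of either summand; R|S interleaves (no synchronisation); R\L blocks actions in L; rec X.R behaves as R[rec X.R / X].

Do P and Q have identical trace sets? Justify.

YES

Reachable graph of P (6 states):
  m0 = rec X. c.c.X + a.a.0 + (c.c.0)\{a} :: =a=> m1, =c=> m2, =c=> m3
  m1 = a.0 :: =a=> m4
  m2 = (c.0)\{a} :: =c=> m5
  m3 = c.(rec X. c.c.X + a.a.0 + (c.c.0)\{a}) :: =c=> m0
  m4 = 0 :: deadlocked
  m5 = 0\{a} :: deadlocked
Reachable graph of Q (6 states):
  n0 = rec X. c.c.X + a.(a.0 + 0) + (c.c.0)\{a} :: =a=> n1, =c=> n2, =c=> n3
  n1 = a.0 + 0 :: =a=> n4
  n2 = (c.0)\{a} :: =c=> n5
  n3 = c.(rec X. c.c.X + a.(a.0 + 0) + (c.c.0)\{a}) :: =c=> n0
  n4 = 0 :: deadlocked
  n5 = 0\{a} :: deadlocked
Bisimilarity quotient blocks:
  B0 = {m0, n0}
  B1 = {m2, n2}
  B2 = {m4, m5, n4, n5}
  B3 = {m3, n3}
  B4 = {m1, n1}
m0 ∈ B0, n0 ∈ B0 → same block
Bisimilar ⇒ trace-equivalent.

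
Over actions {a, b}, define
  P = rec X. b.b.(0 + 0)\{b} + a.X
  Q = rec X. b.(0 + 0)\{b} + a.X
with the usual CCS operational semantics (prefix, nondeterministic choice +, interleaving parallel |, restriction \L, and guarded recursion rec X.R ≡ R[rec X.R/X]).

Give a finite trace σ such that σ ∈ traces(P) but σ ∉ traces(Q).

bb

LTS(P): 3 reachable states
  s0 = rec X. b.b.(0 + 0)\{b} + a.X ⊢ ··a··> s0, ··b··> s1
  s1 = b.(0 + 0)\{b} ⊢ ··b··> s2
  s2 = (0 + 0)\{b} ⊢ stopped
LTS(Q): 2 reachable states
  t0 = rec X. b.(0 + 0)\{b} + a.X ⊢ ··a··> t0, ··b··> t1
  t1 = (0 + 0)\{b} ⊢ stopped
Trace ⟨bb⟩ through P, begin at {s0}:
  [1] b ⇒ {s1}
  [2] b ⇒ {s2}
  P completes σ.
Trace ⟨bb⟩ through Q, begin at {t0}:
  [1] b ⇒ {t1}
  [2] b ⇒ ∅ (Q stuck)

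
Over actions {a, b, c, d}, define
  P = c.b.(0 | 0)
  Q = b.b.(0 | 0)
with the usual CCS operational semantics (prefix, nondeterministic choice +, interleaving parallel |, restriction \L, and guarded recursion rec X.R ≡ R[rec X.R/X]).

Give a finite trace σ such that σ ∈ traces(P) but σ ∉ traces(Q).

c

P's transition system — 3 states:
  s0 = c.b.(0 | 0) ⊢ --c--▸ s1
  s1 = b.(0 | 0) ⊢ --b--▸ s2
  s2 = 0 | 0 ⊢ ∅
Q's transition system — 3 states:
  t0 = b.b.(0 | 0) ⊢ --b--▸ t1
  t1 = b.(0 | 0) ⊢ --b--▸ t2
  t2 = 0 | 0 ⊢ ∅
Executing c from P (initial set {s0}):
  after c @ step 1: {s1}
  P completes σ.
Executing c from Q (initial set {t0}):
  after c @ step 1: ∅  — Q cannot continue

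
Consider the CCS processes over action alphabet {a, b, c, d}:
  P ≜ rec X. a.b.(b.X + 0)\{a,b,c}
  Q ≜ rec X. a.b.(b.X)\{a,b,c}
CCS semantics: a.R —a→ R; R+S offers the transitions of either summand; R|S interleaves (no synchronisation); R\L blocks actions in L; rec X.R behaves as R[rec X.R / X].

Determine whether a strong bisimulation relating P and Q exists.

YES

P's transition system — 3 states:
  p0 = rec X. a.b.(b.X + 0)\{a,b,c} :: =a=> p1
  p1 = b.(b.(rec X. a.b.(b.X + 0)\{a,b,c}) + 0)\{a,b,c} :: =b=> p2
  p2 = (b.(rec X. a.b.(b.X + 0)\{a,b,c}) + 0)\{a,b,c} :: stopped
Q's transition system — 3 states:
  q0 = rec X. a.b.(b.X)\{a,b,c} :: =a=> q1
  q1 = b.(b.(rec X. a.b.(b.X)\{a,b,c}))\{a,b,c} :: =b=> q2
  q2 = (b.(rec X. a.b.(b.X)\{a,b,c}))\{a,b,c} :: stopped
Partition-refinement fixed point:
  B0 = {p0, q0}
  B1 = {p1, q1}
  B2 = {p2, q2}
p0 ∈ B0, q0 ∈ B0 → same block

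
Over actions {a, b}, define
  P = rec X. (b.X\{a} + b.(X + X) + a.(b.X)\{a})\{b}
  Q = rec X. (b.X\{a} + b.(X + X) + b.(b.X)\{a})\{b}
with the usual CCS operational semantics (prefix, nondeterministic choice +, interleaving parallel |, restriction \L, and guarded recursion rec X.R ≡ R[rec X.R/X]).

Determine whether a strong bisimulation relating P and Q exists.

NO

P's transition system — 2 states:
  u0 = rec X. (b.X\{a} + b.(X + X) + a.(b.X)\{a})\{b} → ··a··> u1
  u1 = (b.(rec X. (b.X\{a} + b.(X + X) + a.(b.X)\{a})\{b}))\{a}\{b} → (no moves)
Q's transition system — 1 states:
  v0 = rec X. (b.X\{a} + b.(X + X) + b.(b.X)\{a})\{b} → (no moves)
Coarsest stable partition (strong bisimilarity classes):
  B0 = {u0}
  B1 = {u1, v0}
u0 ∈ B0, v0 ∈ B1 → different blocks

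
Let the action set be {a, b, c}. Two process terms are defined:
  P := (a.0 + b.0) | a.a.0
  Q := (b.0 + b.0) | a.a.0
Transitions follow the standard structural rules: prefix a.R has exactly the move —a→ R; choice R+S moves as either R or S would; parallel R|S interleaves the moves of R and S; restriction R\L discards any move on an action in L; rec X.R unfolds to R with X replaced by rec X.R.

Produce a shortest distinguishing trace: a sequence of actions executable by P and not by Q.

aaa

P's transition system — 6 states:
  s0 = (a.0 + b.0) | a.a.0 ⊢ —a→ s1, —a→ s2, —b→ s2
  s1 = (a.0 + b.0) | a.0 ⊢ —a→ s3, —a→ s4, —b→ s4
  s2 = 0 | a.a.0 ⊢ —a→ s4
  s3 = (a.0 + b.0) | 0 ⊢ —a→ s5, —b→ s5
  s4 = 0 | a.0 ⊢ —a→ s5
  s5 = 0 | 0 ⊢ ·
Q's transition system — 6 states:
  t0 = (b.0 + b.0) | a.a.0 ⊢ —a→ t1, —b→ t2
  t1 = (b.0 + b.0) | a.0 ⊢ —a→ t3, —b→ t4
  t2 = 0 | a.a.0 ⊢ —a→ t4
  t3 = (b.0 + b.0) | 0 ⊢ —b→ t5
  t4 = 0 | a.0 ⊢ —a→ t5
  t5 = 0 | 0 ⊢ ·
Executing aaa from P (initial set {s0}):
  [1] a ⇒ {s1, s2}
  [2] a ⇒ {s3, s4}
  [3] a ⇒ {s5}
  — P admits the full trace.
Executing aaa from Q (initial set {t0}):
  [1] a ⇒ {t1}
  [2] a ⇒ {t3}
  [3] a ⇒ no successor for Q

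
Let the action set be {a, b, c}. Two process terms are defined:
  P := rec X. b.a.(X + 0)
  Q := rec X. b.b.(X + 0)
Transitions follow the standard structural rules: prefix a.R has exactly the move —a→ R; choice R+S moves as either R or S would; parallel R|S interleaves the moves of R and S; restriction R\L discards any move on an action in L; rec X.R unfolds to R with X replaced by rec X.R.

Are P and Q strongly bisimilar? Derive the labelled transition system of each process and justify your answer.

NO

Reachable graph of P (3 states):
  m0 = rec X. b.a.(X + 0) → -b-> m1
  m1 = a.((rec X. b.a.(X + 0)) + 0) → -a-> m2
  m2 = (rec X. b.a.(X + 0)) + 0 → -b-> m1
Reachable graph of Q (3 states):
  n0 = rec X. b.b.(X + 0) → -b-> n1
  n1 = b.((rec X. b.b.(X + 0)) + 0) → -b-> n2
  n2 = (rec X. b.b.(X + 0)) + 0 → -b-> n1
Coarsest stable partition (strong bisimilarity classes):
  B0 = {m0, m2}
  B1 = {m1}
  B2 = {n0, n1, n2}
m0 ∈ B0, n0 ∈ B2 → different blocks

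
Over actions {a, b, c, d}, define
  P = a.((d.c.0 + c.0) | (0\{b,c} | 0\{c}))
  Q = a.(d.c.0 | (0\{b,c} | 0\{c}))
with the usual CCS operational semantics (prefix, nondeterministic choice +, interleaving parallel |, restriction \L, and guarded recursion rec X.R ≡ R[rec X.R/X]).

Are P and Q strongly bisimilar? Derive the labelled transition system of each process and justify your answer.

LTS(P): 4 reachable states
  u0 = a.((d.c.0 + c.0) | (0\{b,c} | 0\{c})) has moves -a-> u1
  u1 = (d.c.0 + c.0) | (0\{b,c} | 0\{c}) has moves -c-> u2, -d-> u3
  u2 = 0 | (0\{b,c} | 0\{c}) has moves deadlocked
  u3 = c.0 | (0\{b,c} | 0\{c}) has moves -c-> u2
LTS(Q): 4 reachable states
  v0 = a.(d.c.0 | (0\{b,c} | 0\{c})) has moves -a-> v1
  v1 = d.c.0 | (0\{b,c} | 0\{c}) has moves -d-> v2
  v2 = c.0 | (0\{b,c} | 0\{c}) has moves -c-> v3
  v3 = 0 | (0\{b,c} | 0\{c}) has moves deadlocked
Coarsest stable partition (strong bisimilarity classes):
  B0 = {u0}
  B1 = {u1}
  B2 = {u3, v2}
  B3 = {u2, v3}
  B4 = {v0}
  B5 = {v1}
u0 ∈ B0, v0 ∈ B4 → different blocks

P ≁ Q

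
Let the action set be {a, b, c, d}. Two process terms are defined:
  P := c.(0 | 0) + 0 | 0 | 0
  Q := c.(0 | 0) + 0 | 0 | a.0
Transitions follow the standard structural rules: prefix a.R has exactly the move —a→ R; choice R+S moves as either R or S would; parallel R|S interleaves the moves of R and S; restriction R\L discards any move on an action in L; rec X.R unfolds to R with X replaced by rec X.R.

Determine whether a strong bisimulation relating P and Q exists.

Reachable graph of P (2 states):
  s0 = c.(0 | 0) + 0 | 0 | 0 has moves --c--▸ s1
  s1 = 0 | 0 has moves deadlocked
Reachable graph of Q (3 states):
  t0 = c.(0 | 0) + 0 | 0 | a.0 has moves --a--▸ t1, --c--▸ t2
  t1 = 0 | 0 | 0 has moves deadlocked
  t2 = 0 | 0 has moves deadlocked
Partition-refinement fixed point:
  B0 = {s0}
  B1 = {s1, t1, t2}
  B2 = {t0}
s0 ∈ B0, t0 ∈ B2 → different blocks

not bisimilar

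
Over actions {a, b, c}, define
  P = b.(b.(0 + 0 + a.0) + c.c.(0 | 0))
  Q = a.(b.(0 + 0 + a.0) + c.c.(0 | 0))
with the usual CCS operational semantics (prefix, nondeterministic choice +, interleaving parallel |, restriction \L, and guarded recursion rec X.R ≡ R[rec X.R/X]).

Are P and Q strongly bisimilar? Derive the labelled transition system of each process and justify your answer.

P ≁ Q

LTS(P): 6 reachable states
  m0 = b.(b.(0 + 0 + a.0) + c.c.(0 | 0)) ⊢ ··b··> m1
  m1 = b.(0 + 0 + a.0) + c.c.(0 | 0) ⊢ ··b··> m2, ··c··> m3
  m2 = 0 + 0 + a.0 ⊢ ··a··> m4
  m3 = c.(0 | 0) ⊢ ··c··> m5
  m4 = 0 ⊢ ·
  m5 = 0 | 0 ⊢ ·
LTS(Q): 6 reachable states
  n0 = a.(b.(0 + 0 + a.0) + c.c.(0 | 0)) ⊢ ··a··> n1
  n1 = b.(0 + 0 + a.0) + c.c.(0 | 0) ⊢ ··b··> n2, ··c··> n3
  n2 = 0 + 0 + a.0 ⊢ ··a··> n4
  n3 = c.(0 | 0) ⊢ ··c··> n5
  n4 = 0 ⊢ ·
  n5 = 0 | 0 ⊢ ·
Coarsest stable partition (strong bisimilarity classes):
  B0 = {m0}
  B1 = {m1, n1}
  B2 = {m2, n2}
  B3 = {m4, m5, n4, n5}
  B4 = {m3, n3}
  B5 = {n0}
m0 ∈ B0, n0 ∈ B5 → different blocks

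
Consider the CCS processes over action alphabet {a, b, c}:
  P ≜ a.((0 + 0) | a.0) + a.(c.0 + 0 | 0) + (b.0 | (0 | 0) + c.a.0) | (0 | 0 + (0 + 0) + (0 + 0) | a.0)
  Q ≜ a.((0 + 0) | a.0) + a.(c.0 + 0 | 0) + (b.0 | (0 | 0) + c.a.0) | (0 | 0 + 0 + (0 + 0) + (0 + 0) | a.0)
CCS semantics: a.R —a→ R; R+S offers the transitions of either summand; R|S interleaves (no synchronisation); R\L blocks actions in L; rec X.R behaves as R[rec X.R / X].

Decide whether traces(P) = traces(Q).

YES

P's transition system — 12 states:
  s0 = a.((0 + 0) | a.0) + a.(c.0 + 0 | 0) + (b.0 | (0 | 0) + c.a.0) | (0 | 0 + (0 + 0) + (0 + 0) | a.0) → --a--▸ s1, --a--▸ s2, --a--▸ s3, --b--▸ s4, --c--▸ s5
  s1 = (0 + 0) | a.0 → --a--▸ s6
  s2 = (b.0 | (0 | 0) + c.a.0) | ((0 + 0) | 0) → --b--▸ s7, --c--▸ s8
  s3 = c.0 + 0 | 0 → --c--▸ s9
  s4 = 0 | (0 | 0) | (0 | 0 + (0 + 0) + (0 + 0) | a.0) → --a--▸ s7
  s5 = a.0 | (0 | 0 + (0 + 0) + (0 + 0) | a.0) → --a--▸ s10, --a--▸ s8
  s6 = (0 + 0) | 0 → deadlocked
  s7 = 0 | (0 | 0) | ((0 + 0) | 0) → deadlocked
  s8 = a.0 | ((0 + 0) | 0) → --a--▸ s11
  s9 = 0 → deadlocked
  s10 = 0 | (0 | 0 + (0 + 0) + (0 + 0) | a.0) → --a--▸ s11
  s11 = 0 | ((0 + 0) | 0) → deadlocked
Q's transition system — 12 states:
  t0 = a.((0 + 0) | a.0) + a.(c.0 + 0 | 0) + (b.0 | (0 | 0) + c.a.0) | (0 | 0 + 0 + (0 + 0) + (0 + 0) | a.0) → --a--▸ t1, --a--▸ t2, --a--▸ t3, --b--▸ t4, --c--▸ t5
  t1 = (0 + 0) | a.0 → --a--▸ t6
  t2 = (b.0 | (0 | 0) + c.a.0) | ((0 + 0) | 0) → --b--▸ t7, --c--▸ t8
  t3 = c.0 + 0 | 0 → --c--▸ t9
  t4 = 0 | (0 | 0) | (0 | 0 + 0 + (0 + 0) + (0 + 0) | a.0) → --a--▸ t7
  t5 = a.0 | (0 | 0 + 0 + (0 + 0) + (0 + 0) | a.0) → --a--▸ t10, --a--▸ t8
  t6 = (0 + 0) | 0 → deadlocked
  t7 = 0 | (0 | 0) | ((0 + 0) | 0) → deadlocked
  t8 = a.0 | ((0 + 0) | 0) → --a--▸ t11
  t9 = 0 → deadlocked
  t10 = 0 | (0 | 0 + 0 + (0 + 0) + (0 + 0) | a.0) → --a--▸ t11
  t11 = 0 | ((0 + 0) | 0) → deadlocked
Partition-refinement fixed point:
  B0 = {s0, t0}
  B1 = {s2, t2}
  B2 = {s11, s6, s7, s9, t11, t6, t7, t9}
  B3 = {s1, s10, s4, s8, t1, t10, t4, t8}
  B4 = {s3, t3}
  B5 = {s5, t5}
s0 ∈ B0, t0 ∈ B0 → same block
Bisimilar ⇒ trace-equivalent.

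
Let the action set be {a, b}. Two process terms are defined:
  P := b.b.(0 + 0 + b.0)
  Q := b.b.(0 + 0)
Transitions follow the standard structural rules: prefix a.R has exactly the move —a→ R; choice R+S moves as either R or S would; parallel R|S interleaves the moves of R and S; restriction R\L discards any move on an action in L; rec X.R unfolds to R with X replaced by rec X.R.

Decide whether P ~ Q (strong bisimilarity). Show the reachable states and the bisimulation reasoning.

NO

LTS(P): 4 reachable states
  m0 = b.b.(0 + 0 + b.0) | ··b··> m1
  m1 = b.(0 + 0 + b.0) | ··b··> m2
  m2 = 0 + 0 + b.0 | ··b··> m3
  m3 = 0 | (no moves)
LTS(Q): 3 reachable states
  n0 = b.b.(0 + 0) | ··b··> n1
  n1 = b.(0 + 0) | ··b··> n2
  n2 = 0 + 0 | (no moves)
Partition-refinement fixed point:
  B0 = {m0}
  B1 = {m1, n0}
  B2 = {m2, n1}
  B3 = {m3, n2}
m0 ∈ B0, n0 ∈ B1 → different blocks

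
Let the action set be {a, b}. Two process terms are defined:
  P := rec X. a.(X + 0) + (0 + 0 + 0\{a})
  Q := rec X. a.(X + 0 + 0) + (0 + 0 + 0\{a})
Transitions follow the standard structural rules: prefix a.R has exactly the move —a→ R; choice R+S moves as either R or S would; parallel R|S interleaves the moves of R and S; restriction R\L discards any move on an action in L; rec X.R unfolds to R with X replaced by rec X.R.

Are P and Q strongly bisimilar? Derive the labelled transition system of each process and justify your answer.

P ~ Q

LTS(P): 2 reachable states
  m0 = rec X. a.(X + 0) + (0 + 0 + 0\{a}) :: ··a··> m1
  m1 = (rec X. a.(X + 0) + (0 + 0 + 0\{a})) + 0 :: ··a··> m1
LTS(Q): 2 reachable states
  n0 = rec X. a.(X + 0 + 0) + (0 + 0 + 0\{a}) :: ··a··> n1
  n1 = (rec X. a.(X + 0 + 0) + (0 + 0 + 0\{a})) + 0 + 0 :: ··a··> n1
Bisimilarity quotient blocks:
  B0 = {m0, m1, n0, n1}
m0 ∈ B0, n0 ∈ B0 → same block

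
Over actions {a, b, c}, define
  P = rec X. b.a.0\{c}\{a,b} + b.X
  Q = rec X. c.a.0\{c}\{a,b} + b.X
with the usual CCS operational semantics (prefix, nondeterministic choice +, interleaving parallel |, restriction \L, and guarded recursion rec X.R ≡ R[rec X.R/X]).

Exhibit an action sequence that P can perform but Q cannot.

ba

LTS(P): 3 reachable states
  p0 = rec X. b.a.0\{c}\{a,b} + b.X | —b→ p0, —b→ p1
  p1 = a.0\{c}\{a,b} | —a→ p2
  p2 = 0\{c}\{a,b} | stopped
LTS(Q): 3 reachable states
  q0 = rec X. c.a.0\{c}\{a,b} + b.X | —b→ q0, —c→ q1
  q1 = a.0\{c}\{a,b} | —a→ q2
  q2 = 0\{c}\{a,b} | stopped
Trace ⟨ba⟩ through P, begin at {p0}:
  [1] b ⇒ {p0, p1}
  [2] a ⇒ {p2}
  ✓ P
Trace ⟨ba⟩ through Q, begin at {q0}:
  [1] b ⇒ {q0}
  [2] a ⇒ ∅  — Q cannot continue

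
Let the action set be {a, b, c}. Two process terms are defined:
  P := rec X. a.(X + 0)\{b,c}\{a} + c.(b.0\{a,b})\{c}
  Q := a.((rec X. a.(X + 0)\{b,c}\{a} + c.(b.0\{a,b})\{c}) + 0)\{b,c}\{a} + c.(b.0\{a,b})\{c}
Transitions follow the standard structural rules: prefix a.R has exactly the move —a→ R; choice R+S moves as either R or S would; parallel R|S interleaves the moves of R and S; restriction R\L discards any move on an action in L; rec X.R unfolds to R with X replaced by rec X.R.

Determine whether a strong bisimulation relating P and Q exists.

Reachable graph of P (4 states):
  p0 = rec X. a.(X + 0)\{b,c}\{a} + c.(b.0\{a,b})\{c} :: -a-> p1, -c-> p2
  p1 = ((rec X. a.(X + 0)\{b,c}\{a} + c.(b.0\{a,b})\{c}) + 0)\{b,c}\{a} :: ·
  p2 = (b.0\{a,b})\{c} :: -b-> p3
  p3 = 0\{a,b}\{c} :: ·
Reachable graph of Q (4 states):
  q0 = a.((rec X. a.(X + 0)\{b,c}\{a} + c.(b.0\{a,b})\{c}) + 0)\{b,c}\{a} + c.(b.0\{a,b})\{c} :: -a-> q1, -c-> q2
  q1 = ((rec X. a.(X + 0)\{b,c}\{a} + c.(b.0\{a,b})\{c}) + 0)\{b,c}\{a} :: ·
  q2 = (b.0\{a,b})\{c} :: -b-> q3
  q3 = 0\{a,b}\{c} :: ·
Partition-refinement fixed point:
  B0 = {p0, q0}
  B1 = {p1, p3, q1, q3}
  B2 = {p2, q2}
p0 ∈ B0, q0 ∈ B0 → same block

bisimilar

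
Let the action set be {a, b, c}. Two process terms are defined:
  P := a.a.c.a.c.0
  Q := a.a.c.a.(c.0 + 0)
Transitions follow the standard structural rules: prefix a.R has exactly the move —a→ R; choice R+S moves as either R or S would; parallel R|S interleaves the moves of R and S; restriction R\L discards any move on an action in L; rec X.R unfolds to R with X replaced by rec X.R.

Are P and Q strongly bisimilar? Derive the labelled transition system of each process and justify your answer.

P ~ Q

Reachable graph of P (6 states):
  u0 = a.a.c.a.c.0 has moves =a=> u1
  u1 = a.c.a.c.0 has moves =a=> u2
  u2 = c.a.c.0 has moves =c=> u3
  u3 = a.c.0 has moves =a=> u4
  u4 = c.0 has moves =c=> u5
  u5 = 0 has moves ·
Reachable graph of Q (6 states):
  v0 = a.a.c.a.(c.0 + 0) has moves =a=> v1
  v1 = a.c.a.(c.0 + 0) has moves =a=> v2
  v2 = c.a.(c.0 + 0) has moves =c=> v3
  v3 = a.(c.0 + 0) has moves =a=> v4
  v4 = c.0 + 0 has moves =c=> v5
  v5 = 0 has moves ·
Coarsest stable partition (strong bisimilarity classes):
  B0 = {u0, v0}
  B1 = {u1, v1}
  B2 = {u2, v2}
  B3 = {u3, v3}
  B4 = {u4, v4}
  B5 = {u5, v5}
u0 ∈ B0, v0 ∈ B0 → same block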